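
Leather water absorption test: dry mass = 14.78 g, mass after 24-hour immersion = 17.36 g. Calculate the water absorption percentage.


17.5%


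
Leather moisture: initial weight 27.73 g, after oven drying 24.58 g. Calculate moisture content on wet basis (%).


11.4%


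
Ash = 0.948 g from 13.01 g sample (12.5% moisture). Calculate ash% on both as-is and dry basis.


As-is ash = 7.29%
Dry-basis ash = 8.33%


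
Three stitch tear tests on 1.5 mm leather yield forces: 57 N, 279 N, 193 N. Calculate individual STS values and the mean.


STS1 = 38.0 N/mm
STS2 = 186.0 N/mm
STS3 = 128.7 N/mm
Mean = 117.6 N/mm


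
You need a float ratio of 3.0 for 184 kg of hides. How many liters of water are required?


Water = hide weight x target ratio
Water = 184 x 3.0 = 552.0 L


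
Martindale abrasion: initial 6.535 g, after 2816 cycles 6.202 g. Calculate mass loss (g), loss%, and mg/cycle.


Loss = 6.535 - 6.202 = 0.333 g
Loss% = 0.333 / 6.535 x 100 = 5.10%
Rate = 0.333 / 2816 x 1000 = 0.118 mg/cycle


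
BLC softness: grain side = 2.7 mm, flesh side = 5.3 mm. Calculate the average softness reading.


Average = (2.7 + 5.3) / 2
Average = 4.00 mm


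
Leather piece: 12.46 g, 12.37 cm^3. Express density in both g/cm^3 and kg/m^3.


Density = 12.46 / 12.37 = 1.007 g/cm^3
Convert: 1.007 x 1000 = 1007 kg/m^3


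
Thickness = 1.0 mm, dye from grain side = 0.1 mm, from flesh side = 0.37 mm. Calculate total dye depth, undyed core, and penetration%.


Total dyed = 0.47 mm
Undyed core = 0.53 mm
Penetration = 47.0%

Total dyed = 0.1 + 0.37 = 0.47 mm
Undyed core = 1.0 - 0.47 = 0.53 mm
Penetration = 0.47 / 1.0 x 100 = 47.0%


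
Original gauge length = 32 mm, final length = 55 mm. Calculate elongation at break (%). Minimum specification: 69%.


Extension = 55 - 32 = 23 mm
Elongation = 23 / 32 x 100 = 71.9%
Minimum required: 69%
Meets specification: Yes


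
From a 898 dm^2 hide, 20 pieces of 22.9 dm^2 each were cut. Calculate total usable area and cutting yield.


Usable area = 458.0 dm^2
Yield = 51.0%


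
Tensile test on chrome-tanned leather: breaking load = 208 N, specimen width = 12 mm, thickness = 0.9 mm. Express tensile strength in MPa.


19.26 MPa

Cross-section = 12 x 0.9 = 10.8 mm^2
TS = 208 / 10.8 = 19.26 MPa
(1 N/mm^2 = 1 MPa)


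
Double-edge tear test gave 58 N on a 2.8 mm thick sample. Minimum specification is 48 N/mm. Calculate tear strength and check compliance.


Tear strength = 20.7 N/mm
Compliant: No

Tear strength = 58 / 2.8 = 20.7 N/mm
Required minimum = 48 N/mm
Compliant: No


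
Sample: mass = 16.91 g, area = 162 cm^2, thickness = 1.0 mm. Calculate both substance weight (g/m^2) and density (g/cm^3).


SW = 16.91 / 162 x 10000 = 1043.8 g/m^2
Volume = 162 x 1.0 / 10 = 16.20 cm^3
Density = 16.91 / 16.20 = 1.044 g/cm^3


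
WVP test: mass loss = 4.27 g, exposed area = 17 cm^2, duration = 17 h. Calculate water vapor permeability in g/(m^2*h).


147.75 g/(m^2*h)

WVP = mass_loss / (area x time) x 10000
WVP = 4.27 / (17 x 17) x 10000
WVP = 4.27 / 289 x 10000 = 147.75 g/(m^2*h)


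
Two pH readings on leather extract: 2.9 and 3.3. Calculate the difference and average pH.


Difference = |2.9 - 3.3| = 0.4
Average = (2.9 + 3.3) / 2 = 3.10


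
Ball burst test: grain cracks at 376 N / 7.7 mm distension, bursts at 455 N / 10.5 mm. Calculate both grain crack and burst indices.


Crack index = 376 / 7.7 = 48.8 N/mm
Burst index = 455 / 10.5 = 43.3 N/mm


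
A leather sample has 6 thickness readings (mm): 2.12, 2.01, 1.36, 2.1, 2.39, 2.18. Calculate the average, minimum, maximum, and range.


Sum = 12.16
Average = 12.16 / 6 = 2.03 mm
Minimum = 1.36 mm
Maximum = 2.39 mm
Range = 2.39 - 1.36 = 1.03 mm


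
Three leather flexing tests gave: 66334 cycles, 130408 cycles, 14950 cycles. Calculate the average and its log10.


Average = (66334 + 130408 + 14950) / 3 = 70564 cycles
log10(70564) = 4.85


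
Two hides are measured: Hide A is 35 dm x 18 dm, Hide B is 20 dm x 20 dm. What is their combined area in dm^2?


Hide A area = 35 x 18 = 630 dm^2
Hide B area = 20 x 20 = 400 dm^2
Total = 630 + 400 = 1030 dm^2


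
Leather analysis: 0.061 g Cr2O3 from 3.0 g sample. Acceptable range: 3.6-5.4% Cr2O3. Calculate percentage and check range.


Cr2O3% = 0.061 / 3.0 x 100 = 2.03%
Acceptable range: 3.6 to 5.4%
Within range: No


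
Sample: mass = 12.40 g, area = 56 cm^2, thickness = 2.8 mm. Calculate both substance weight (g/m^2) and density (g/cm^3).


Substance weight = 2214.3 g/m^2
Density = 0.791 g/cm^3


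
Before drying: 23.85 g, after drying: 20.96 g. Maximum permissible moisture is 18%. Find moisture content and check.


Moisture content = 12.1%
Acceptable: Yes

MC = (23.85 - 20.96) / 23.85 x 100 = 12.1%
Maximum: 18%
Acceptable: Yes


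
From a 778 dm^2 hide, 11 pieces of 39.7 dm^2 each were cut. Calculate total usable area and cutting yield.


Total usable = 11 x 39.7 = 436.7 dm^2
Yield = 436.7 / 778 x 100 = 56.1%


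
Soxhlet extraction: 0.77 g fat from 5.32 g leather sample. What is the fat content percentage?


14.5%


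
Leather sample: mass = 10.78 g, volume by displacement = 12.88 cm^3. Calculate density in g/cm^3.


0.837 g/cm^3


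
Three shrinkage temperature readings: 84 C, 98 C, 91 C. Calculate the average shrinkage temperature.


91.0 C

Average = (84 + 98 + 91) / 3
Average = 273 / 3 = 91.0 C


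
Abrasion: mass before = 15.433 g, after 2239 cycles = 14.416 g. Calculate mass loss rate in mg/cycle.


Mass loss = 15.433 - 14.416 = 1.017 g
Rate = 1.017 / 2239 x 1000 = 0.454 mg/cycle


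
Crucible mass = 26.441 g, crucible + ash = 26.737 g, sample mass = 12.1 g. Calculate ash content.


Ash mass = 0.296 g
Ash content = 2.45%

Ash mass = 26.737 - 26.441 = 0.296 g
Ash% = 0.296 / 12.1 x 100 = 2.45%


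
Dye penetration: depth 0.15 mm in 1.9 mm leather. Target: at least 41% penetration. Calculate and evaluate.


Penetration = 7.9%
Meets target: No


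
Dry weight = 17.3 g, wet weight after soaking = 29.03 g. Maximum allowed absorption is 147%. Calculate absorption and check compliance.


WA = (29.03 - 17.3) / 17.3 x 100 = 67.8%
Maximum allowed: 147%
Compliant: Yes


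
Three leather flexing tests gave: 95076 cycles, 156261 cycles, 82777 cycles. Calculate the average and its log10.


Average = 111371 cycles
log10 = 5.05

Average = (95076 + 156261 + 82777) / 3 = 111371 cycles
log10(111371) = 5.05


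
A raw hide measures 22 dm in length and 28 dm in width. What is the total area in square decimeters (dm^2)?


Area = length x width
Area = 22 x 28 = 616 dm^2


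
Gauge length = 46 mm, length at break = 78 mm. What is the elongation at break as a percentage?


69.6%


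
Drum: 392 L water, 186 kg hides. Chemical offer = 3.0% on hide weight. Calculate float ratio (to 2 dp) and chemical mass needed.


Float ratio = 392 / 186 = 2.11
Chemical = 186 x 3.0 / 100 = 5.58 kg


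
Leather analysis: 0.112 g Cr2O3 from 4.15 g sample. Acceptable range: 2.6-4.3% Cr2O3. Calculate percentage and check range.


Cr2O3% = 0.112 / 4.15 x 100 = 2.70%
Acceptable range: 2.6 to 4.3%
Within range: Yes


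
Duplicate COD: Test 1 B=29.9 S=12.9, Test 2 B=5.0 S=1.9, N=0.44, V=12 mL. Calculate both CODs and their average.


COD1 = 4986.7 mg/L
COD2 = 909.3 mg/L
Average = 2948.0 mg/L


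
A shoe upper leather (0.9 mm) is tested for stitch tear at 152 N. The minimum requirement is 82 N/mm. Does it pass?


STS = 152 / 0.9 = 168.9 N/mm
Minimum required: 82 N/mm
Passes: Yes


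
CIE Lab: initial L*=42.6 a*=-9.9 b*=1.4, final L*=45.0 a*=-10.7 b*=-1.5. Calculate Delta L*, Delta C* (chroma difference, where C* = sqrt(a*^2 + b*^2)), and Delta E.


Delta L* = 2.4
Delta C* = 0.81
Delta E = 3.85

Delta L* = 45.0 - 42.6 = 2.4
C1* = sqrt((-9.9)^2 + (1.4)^2) = 9.998
C2* = sqrt((-10.7)^2 + (-1.5)^2) = 10.805
Delta C* = 10.805 - 9.998 = 0.81
Delta E = sqrt((2.4)^2 + (-0.8)^2 + (-2.9)^2) = 3.85


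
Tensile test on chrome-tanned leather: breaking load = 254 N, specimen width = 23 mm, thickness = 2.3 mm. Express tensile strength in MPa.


Cross-section = 23 x 2.3 = 52.9 mm^2
TS = 254 / 52.9 = 4.80 MPa
(1 N/mm^2 = 1 MPa)


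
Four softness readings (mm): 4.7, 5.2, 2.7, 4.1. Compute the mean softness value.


Sum = 4.7 + 5.2 + 2.7 + 4.1
Mean = 16.7 / 4 = 4.18 mm


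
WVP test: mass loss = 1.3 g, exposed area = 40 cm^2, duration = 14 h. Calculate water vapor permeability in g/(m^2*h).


23.21 g/(m^2*h)

WVP = mass_loss / (area x time) x 10000
WVP = 1.3 / (40 x 14) x 10000
WVP = 1.3 / 560 x 10000 = 23.21 g/(m^2*h)


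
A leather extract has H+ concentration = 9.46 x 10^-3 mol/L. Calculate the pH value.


pH = 2.02


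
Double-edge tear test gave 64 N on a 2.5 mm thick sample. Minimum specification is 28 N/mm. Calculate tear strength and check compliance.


Tear strength = 64 / 2.5 = 25.6 N/mm
Required minimum = 28 N/mm
Compliant: No


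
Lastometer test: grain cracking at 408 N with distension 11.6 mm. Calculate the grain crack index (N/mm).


Grain crack index = force / distension
Index = 408 / 11.6 = 35.2 N/mm


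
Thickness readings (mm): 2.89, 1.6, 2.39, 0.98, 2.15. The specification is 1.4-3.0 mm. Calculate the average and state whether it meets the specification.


Sum = 10.01
Average = 10.01 / 5 = 2.00 mm
Specification range: 1.4 to 3.0 mm
Within spec: Yes


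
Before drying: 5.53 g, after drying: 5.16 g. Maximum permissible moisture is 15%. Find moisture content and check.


Moisture content = 6.7%
Acceptable: Yes


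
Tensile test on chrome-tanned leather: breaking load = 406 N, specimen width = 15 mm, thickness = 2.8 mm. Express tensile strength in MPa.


Cross-section = 15 x 2.8 = 42.0 mm^2
TS = 406 / 42.0 = 9.67 MPa
(1 N/mm^2 = 1 MPa)


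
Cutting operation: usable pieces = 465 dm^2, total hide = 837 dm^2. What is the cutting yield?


55.6%

Yield = usable / total x 100
Yield = 465 / 837 x 100 = 55.6%


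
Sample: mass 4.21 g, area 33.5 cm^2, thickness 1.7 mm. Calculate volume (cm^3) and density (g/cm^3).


Volume = 5.695 cm^3
Density = 0.739 g/cm^3

Thickness in cm = 1.7 / 10 = 0.17 cm
Volume = 33.5 x 0.17 = 5.695 cm^3
Density = 4.21 / 5.695 = 0.739 g/cm^3


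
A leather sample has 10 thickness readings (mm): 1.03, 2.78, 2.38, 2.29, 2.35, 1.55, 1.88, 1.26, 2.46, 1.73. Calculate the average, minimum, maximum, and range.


Average = 1.97 mm
Min = 1.03 mm
Max = 2.78 mm
Range = 1.75 mm

Sum = 19.71
Average = 19.71 / 10 = 1.97 mm
Minimum = 1.03 mm
Maximum = 2.78 mm
Range = 2.78 - 1.03 = 1.75 mm


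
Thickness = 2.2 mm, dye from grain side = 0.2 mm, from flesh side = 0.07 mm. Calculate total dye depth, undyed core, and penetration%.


Total dyed = 0.27 mm
Undyed core = 1.93 mm
Penetration = 12.3%

Total dyed = 0.2 + 0.07 = 0.27 mm
Undyed core = 2.2 - 0.27 = 1.93 mm
Penetration = 0.27 / 2.2 x 100 = 12.3%


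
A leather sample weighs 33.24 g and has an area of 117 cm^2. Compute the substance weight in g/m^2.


Substance weight = mass / area x 10000
SW = 33.24 / 117 x 10000
SW = 2841.0 g/m^2


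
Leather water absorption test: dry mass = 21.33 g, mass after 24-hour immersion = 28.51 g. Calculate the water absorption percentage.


Water absorbed = 28.51 - 21.33 = 7.18 g
WA% = 7.18 / 21.33 x 100 = 33.7%


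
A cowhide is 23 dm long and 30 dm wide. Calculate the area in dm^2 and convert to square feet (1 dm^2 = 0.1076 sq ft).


Area = 23 x 30 = 690 dm^2
Conversion: 690 x 0.1076 = 74.24 sq ft


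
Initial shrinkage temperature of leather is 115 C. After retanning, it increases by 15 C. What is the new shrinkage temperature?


New Ts = 115 + 15 = 130 C


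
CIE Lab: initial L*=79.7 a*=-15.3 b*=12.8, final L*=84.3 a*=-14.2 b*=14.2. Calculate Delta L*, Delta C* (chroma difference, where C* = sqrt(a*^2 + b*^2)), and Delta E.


Delta L* = 4.6
Delta C* = 0.13
Delta E = 4.93

Delta L* = 84.3 - 79.7 = 4.6
C1* = sqrt((-15.3)^2 + (12.8)^2) = 19.948
C2* = sqrt((-14.2)^2 + (14.2)^2) = 20.082
Delta C* = 20.082 - 19.948 = 0.13
Delta E = sqrt((4.6)^2 + (1.1)^2 + (1.4)^2) = 4.93


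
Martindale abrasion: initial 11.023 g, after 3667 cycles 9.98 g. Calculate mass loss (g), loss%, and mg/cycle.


Loss = 11.023 - 9.98 = 1.043 g
Loss% = 1.043 / 11.023 x 100 = 9.46%
Rate = 1.043 / 3667 x 1000 = 0.284 mg/cycle


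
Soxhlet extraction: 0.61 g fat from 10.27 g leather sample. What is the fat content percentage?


5.9%


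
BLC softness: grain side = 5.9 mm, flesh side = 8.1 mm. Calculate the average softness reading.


7.00 mm

Average = (5.9 + 8.1) / 2
Average = 7.00 mm


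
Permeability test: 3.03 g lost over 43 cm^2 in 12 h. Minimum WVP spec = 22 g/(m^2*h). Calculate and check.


WVP = 3.03 / (43 x 12) x 10000 = 58.72 g/(m^2*h)
Minimum: 22 g/(m^2*h)
Meets spec: Yes


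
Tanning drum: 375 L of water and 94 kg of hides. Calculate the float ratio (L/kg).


4.0

Float ratio = water / hide weight
Ratio = 375 / 94 = 4.0


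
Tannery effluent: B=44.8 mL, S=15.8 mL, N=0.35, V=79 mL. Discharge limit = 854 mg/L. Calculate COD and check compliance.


COD = 1027.8 mg/L
Compliant: No


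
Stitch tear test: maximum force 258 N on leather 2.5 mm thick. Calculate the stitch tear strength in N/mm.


103.2 N/mm


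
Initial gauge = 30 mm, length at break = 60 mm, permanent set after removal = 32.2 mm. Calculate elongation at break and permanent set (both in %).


Elongation at break = 100.0%
Permanent set = 7.3%


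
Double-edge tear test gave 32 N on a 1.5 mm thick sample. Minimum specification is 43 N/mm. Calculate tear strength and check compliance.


Tear strength = 21.3 N/mm
Compliant: No

Tear strength = 32 / 1.5 = 21.3 N/mm
Required minimum = 43 N/mm
Compliant: No


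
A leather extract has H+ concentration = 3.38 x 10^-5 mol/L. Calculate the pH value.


pH = 4.47


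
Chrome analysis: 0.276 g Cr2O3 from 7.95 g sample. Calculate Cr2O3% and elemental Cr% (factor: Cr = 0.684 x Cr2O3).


Cr2O3 = 3.47%
Cr = 2.37%


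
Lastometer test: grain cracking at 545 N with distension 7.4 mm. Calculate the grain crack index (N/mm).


73.6 N/mm


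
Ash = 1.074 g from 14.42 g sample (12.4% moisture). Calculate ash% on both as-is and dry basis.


As-is ash% = 1.074 / 14.42 x 100 = 7.45%
Dry mass = 14.42 x (100 - 12.4) / 100 = 12.63192 g
Dry-basis ash% = 1.074 / 12.63192 x 100 = 8.50%


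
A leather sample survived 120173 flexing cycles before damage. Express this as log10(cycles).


log10(120173) = 5.08


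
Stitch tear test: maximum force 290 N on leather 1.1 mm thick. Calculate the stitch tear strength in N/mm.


263.6 N/mm


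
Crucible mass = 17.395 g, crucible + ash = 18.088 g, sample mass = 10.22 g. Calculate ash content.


Ash mass = 18.088 - 17.395 = 0.693 g
Ash% = 0.693 / 10.22 x 100 = 6.78%


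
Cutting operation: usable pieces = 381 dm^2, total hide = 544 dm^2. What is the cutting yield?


70.0%


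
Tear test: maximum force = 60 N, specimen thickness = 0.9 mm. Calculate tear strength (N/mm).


Tear strength = force / thickness
Tear = 60 / 0.9 = 66.7 N/mm


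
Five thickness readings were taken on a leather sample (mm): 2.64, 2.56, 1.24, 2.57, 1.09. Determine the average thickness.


Sum = 2.64 + 2.56 + 1.24 + 2.57 + 1.09 = 10.10
Average = 10.10 / 5 = 2.02 mm


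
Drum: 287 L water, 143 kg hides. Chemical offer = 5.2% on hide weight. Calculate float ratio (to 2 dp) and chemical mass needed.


Float ratio = 2.01
Chemical needed = 7.436 kg


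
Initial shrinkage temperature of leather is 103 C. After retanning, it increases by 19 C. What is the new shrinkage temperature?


122 C

New Ts = 103 + 19 = 122 C


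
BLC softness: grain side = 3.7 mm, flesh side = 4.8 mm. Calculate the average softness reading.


4.25 mm

Average = (3.7 + 4.8) / 2
Average = 4.25 mm


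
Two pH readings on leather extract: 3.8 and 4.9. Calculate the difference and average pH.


Difference = 1.1
Average pH = 4.35


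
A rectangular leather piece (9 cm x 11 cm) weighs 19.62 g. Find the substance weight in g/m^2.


Area = 9 x 11 = 99 cm^2
SW = 19.62 / 99 x 10000 = 1981.8 g/m^2


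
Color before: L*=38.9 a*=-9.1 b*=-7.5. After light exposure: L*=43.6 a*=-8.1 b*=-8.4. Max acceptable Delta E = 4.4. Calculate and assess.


dL = 4.7, da = 1.0, db = -0.9
dE = sqrt((4.7)^2 + (1.0)^2 + (-0.9)^2) = 4.89
Max = 4.4
Passes: No


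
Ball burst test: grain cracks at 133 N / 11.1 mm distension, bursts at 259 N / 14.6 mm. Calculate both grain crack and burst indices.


Crack index = 12.0 N/mm
Burst index = 17.7 N/mm


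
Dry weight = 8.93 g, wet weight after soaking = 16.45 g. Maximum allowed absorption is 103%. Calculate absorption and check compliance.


WA = (16.45 - 8.93) / 8.93 x 100 = 84.2%
Maximum allowed: 103%
Compliant: Yes


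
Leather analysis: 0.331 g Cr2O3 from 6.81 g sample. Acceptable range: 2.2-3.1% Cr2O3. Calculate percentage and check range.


Cr2O3 = 4.86%
Within range: No


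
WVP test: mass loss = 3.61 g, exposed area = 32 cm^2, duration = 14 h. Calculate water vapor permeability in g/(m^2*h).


80.58 g/(m^2*h)

WVP = mass_loss / (area x time) x 10000
WVP = 3.61 / (32 x 14) x 10000
WVP = 3.61 / 448 x 10000 = 80.58 g/(m^2*h)


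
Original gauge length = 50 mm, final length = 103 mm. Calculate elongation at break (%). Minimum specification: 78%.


Elongation = 106.0%
Meets spec: Yes


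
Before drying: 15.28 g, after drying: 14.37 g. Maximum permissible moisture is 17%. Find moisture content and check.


MC = (15.28 - 14.37) / 15.28 x 100 = 6.0%
Maximum: 17%
Acceptable: Yes


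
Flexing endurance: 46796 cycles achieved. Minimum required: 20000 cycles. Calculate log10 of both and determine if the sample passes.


Achieved: log10 = 4.67
Required: log10 = 4.30
Passes: Yes

log10(46796) = 4.67
log10(20000) = 4.30
Passes: Yes


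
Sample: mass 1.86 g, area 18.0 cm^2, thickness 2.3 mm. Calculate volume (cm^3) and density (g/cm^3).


Thickness in cm = 2.3 / 10 = 0.23 cm
Volume = 18.0 x 0.23 = 4.140 cm^3
Density = 1.86 / 4.140 = 0.449 g/cm^3


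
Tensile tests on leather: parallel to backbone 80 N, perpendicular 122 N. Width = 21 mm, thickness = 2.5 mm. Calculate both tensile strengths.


Parallel = 1.52 N/mm^2
Perpendicular = 2.32 N/mm^2

Area = 21 x 2.5 = 52.5 mm^2
TS (parallel) = 80 / 52.5 = 1.52 N/mm^2
TS (perpendicular) = 122 / 52.5 = 2.32 N/mm^2


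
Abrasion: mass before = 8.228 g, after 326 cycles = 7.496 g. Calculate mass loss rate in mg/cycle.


Mass loss = 8.228 - 7.496 = 0.732 g
Rate = 0.732 / 326 x 1000 = 2.245 mg/cycle


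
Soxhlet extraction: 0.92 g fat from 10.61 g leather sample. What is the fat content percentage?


8.7%


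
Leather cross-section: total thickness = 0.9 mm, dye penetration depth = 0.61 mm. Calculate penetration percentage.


Penetration% = 0.61 / 0.9 x 100
Penetration = 67.8%


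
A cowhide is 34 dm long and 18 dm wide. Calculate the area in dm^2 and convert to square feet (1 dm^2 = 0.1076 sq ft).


612 dm^2
65.85 sq ft

Area = 34 x 18 = 612 dm^2
Conversion: 612 x 0.1076 = 65.85 sq ft


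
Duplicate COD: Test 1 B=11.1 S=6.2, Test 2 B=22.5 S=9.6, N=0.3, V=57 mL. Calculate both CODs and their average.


COD1 = 206.3 mg/L
COD2 = 543.2 mg/L
Average = 374.8 mg/L

COD1 = (11.1 - 6.2) x 0.3 x 8000 / 57 = 206.3 mg/L
COD2 = (22.5 - 9.6) x 0.3 x 8000 / 57 = 543.2 mg/L
Average = (206.3 + 543.2) / 2 = 374.8 mg/L


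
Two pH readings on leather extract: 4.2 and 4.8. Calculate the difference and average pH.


Difference = |4.2 - 4.8| = 0.6
Average = (4.2 + 4.8) / 2 = 4.50


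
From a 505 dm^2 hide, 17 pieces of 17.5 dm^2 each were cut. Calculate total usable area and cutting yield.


Usable area = 297.5 dm^2
Yield = 58.9%


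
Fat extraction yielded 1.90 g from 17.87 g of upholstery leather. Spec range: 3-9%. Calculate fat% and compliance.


Fat% = 1.90 / 17.87 x 100 = 10.6%
Spec range: 3-9%
Compliant: No


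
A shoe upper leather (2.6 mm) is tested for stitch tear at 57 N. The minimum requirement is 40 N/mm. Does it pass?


STS = 21.9 N/mm
Passes: No

STS = 57 / 2.6 = 21.9 N/mm
Minimum required: 40 N/mm
Passes: No


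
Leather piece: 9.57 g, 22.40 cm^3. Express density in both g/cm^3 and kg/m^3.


Density = 9.57 / 22.40 = 0.427 g/cm^3
Convert: 0.427 x 1000 = 427 kg/m^3


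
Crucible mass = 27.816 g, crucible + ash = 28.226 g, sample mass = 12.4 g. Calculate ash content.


Ash mass = 28.226 - 27.816 = 0.410 g
Ash% = 0.410 / 12.4 x 100 = 3.31%


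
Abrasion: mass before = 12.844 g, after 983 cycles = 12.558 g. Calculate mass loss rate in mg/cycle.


0.291 mg/cycle

Mass loss = 12.844 - 12.558 = 0.286 g
Rate = 0.286 / 983 x 1000 = 0.291 mg/cycle


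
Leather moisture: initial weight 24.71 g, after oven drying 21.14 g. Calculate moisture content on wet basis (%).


14.4%

Moisture = 24.71 - 21.14 = 3.57 g
MC = 3.57 / 24.71 x 100 = 14.4%


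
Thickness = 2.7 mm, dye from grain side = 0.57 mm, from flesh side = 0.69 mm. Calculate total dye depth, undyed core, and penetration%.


Total dyed = 0.57 + 0.69 = 1.26 mm
Undyed core = 2.7 - 1.26 = 1.44 mm
Penetration = 1.26 / 2.7 x 100 = 46.7%


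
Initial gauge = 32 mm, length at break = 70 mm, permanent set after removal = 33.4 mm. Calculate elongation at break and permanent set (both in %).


Elongation at break = 118.8%
Permanent set = 4.4%


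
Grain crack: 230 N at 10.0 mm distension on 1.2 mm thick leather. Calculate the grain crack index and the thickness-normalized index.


Crack index = 230 / 10.0 = 23.0 N/mm
Normalized = 23.0 / 1.2 = 19.2 N/mm per mm


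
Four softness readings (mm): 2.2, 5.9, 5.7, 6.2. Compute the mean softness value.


5.00 mm

Sum = 2.2 + 5.9 + 5.7 + 6.2
Mean = 20.0 / 4 = 5.00 mm


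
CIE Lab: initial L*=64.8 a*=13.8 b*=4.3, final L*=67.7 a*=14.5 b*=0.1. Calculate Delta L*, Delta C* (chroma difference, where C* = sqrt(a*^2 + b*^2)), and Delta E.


Delta L* = 67.7 - 64.8 = 2.9
C1* = sqrt((13.8)^2 + (4.3)^2) = 14.454
C2* = sqrt((14.5)^2 + (0.1)^2) = 14.500
Delta C* = 14.500 - 14.454 = 0.05
Delta E = sqrt((2.9)^2 + (0.7)^2 + (-4.2)^2) = 5.15


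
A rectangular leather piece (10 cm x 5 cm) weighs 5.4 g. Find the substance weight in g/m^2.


Area = 10 x 5 = 50 cm^2
SW = 5.4 / 50 x 10000 = 1080.0 g/m^2


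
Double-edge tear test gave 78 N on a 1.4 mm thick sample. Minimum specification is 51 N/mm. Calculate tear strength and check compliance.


Tear strength = 55.7 N/mm
Compliant: Yes

Tear strength = 78 / 1.4 = 55.7 N/mm
Required minimum = 51 N/mm
Compliant: Yes


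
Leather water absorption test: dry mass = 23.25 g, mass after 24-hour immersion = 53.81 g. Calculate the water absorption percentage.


Water absorbed = 53.81 - 23.25 = 30.56 g
WA% = 30.56 / 23.25 x 100 = 131.4%


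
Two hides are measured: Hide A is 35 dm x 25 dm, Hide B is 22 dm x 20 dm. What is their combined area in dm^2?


Hide A area = 35 x 25 = 875 dm^2
Hide B area = 22 x 20 = 440 dm^2
Total = 875 + 440 = 1315 dm^2


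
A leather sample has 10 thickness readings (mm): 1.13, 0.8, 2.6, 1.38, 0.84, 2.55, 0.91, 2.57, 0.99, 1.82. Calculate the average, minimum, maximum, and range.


Average = 1.56 mm
Min = 0.8 mm
Max = 2.6 mm
Range = 1.80 mm


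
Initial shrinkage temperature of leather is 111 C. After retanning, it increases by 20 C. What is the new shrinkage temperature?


131 C


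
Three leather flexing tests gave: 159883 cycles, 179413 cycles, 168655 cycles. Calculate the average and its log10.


Average = 169317 cycles
log10 = 5.23

Average = (159883 + 179413 + 168655) / 3 = 169317 cycles
log10(169317) = 5.23


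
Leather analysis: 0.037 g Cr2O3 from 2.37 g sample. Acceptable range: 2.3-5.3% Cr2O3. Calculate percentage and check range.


Cr2O3 = 1.56%
Within range: No

Cr2O3% = 0.037 / 2.37 x 100 = 1.56%
Acceptable range: 2.3 to 5.3%
Within range: No


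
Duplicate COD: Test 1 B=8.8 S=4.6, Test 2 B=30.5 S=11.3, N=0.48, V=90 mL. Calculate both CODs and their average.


COD1 = 179.2 mg/L
COD2 = 819.2 mg/L
Average = 499.2 mg/L


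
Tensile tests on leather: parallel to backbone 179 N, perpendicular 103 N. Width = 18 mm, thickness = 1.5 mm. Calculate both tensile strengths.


Area = 18 x 1.5 = 27.0 mm^2
TS (parallel) = 179 / 27.0 = 6.63 N/mm^2
TS (perpendicular) = 103 / 27.0 = 3.81 N/mm^2


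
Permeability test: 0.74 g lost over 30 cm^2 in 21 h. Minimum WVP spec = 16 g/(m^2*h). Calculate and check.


WVP = 11.75 g/(m^2*h)
Meets specification: No


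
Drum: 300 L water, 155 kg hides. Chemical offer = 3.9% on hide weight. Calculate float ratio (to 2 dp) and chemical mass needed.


Float ratio = 1.94
Chemical needed = 6.045 kg

Float ratio = 300 / 155 = 1.94
Chemical = 155 x 3.9 / 100 = 6.045 kg


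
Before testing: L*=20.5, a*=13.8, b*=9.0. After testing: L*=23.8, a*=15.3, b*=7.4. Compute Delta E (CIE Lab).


Delta E = 3.96

dL = 23.8 - 20.5 = 3.3
da = 15.3 - 13.8 = 1.5
db = 7.4 - 9.0 = -1.6
dE = sqrt((3.3)^2 + (1.5)^2 + (-1.6)^2) = 3.96


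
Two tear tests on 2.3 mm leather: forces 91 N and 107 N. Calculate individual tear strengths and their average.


Tear 1 = 91 / 2.3 = 39.6 N/mm
Tear 2 = 107 / 2.3 = 46.5 N/mm
Average = (39.6 + 46.5) / 2 = 43.1 N/mm


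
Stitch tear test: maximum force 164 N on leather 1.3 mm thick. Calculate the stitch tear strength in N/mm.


Stitch tear strength = force / thickness
STS = 164 / 1.3 = 126.2 N/mm


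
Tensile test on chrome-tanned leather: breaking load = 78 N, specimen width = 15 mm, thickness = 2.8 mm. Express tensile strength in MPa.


Cross-section = 15 x 2.8 = 42.0 mm^2
TS = 78 / 42.0 = 1.86 MPa
(1 N/mm^2 = 1 MPa)


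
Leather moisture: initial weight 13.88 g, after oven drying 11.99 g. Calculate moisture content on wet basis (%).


Moisture = 13.88 - 11.99 = 1.89 g
MC = 1.89 / 13.88 x 100 = 13.6%


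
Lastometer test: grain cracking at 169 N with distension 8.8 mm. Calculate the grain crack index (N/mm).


Grain crack index = force / distension
Index = 169 / 8.8 = 19.2 N/mm


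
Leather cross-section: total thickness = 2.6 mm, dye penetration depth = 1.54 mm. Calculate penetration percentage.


Penetration% = 1.54 / 2.6 x 100
Penetration = 59.2%


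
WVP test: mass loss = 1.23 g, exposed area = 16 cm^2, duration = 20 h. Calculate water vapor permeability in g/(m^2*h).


38.44 g/(m^2*h)


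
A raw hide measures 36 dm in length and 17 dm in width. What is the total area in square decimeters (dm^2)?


Area = length x width
Area = 36 x 17 = 612 dm^2


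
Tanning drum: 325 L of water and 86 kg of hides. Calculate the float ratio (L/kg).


Float ratio = water / hide weight
Ratio = 325 / 86 = 3.8


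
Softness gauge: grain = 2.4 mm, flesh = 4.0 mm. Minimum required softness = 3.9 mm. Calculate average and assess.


Average = (2.4 + 4.0) / 2 = 3.20 mm
Minimum = 3.9 mm
Meets requirement: No


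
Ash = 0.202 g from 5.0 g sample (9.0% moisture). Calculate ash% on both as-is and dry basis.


As-is ash% = 0.202 / 5.0 x 100 = 4.04%
Dry mass = 5.0 x (100 - 9.0) / 100 = 4.55 g
Dry-basis ash% = 0.202 / 4.55 x 100 = 4.44%


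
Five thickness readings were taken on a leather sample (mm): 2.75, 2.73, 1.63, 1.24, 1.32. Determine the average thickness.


1.93 mm

Sum = 2.75 + 2.73 + 1.63 + 1.24 + 1.32 = 9.67
Average = 9.67 / 5 = 1.93 mm


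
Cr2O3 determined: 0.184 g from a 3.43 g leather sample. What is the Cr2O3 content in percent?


Cr2O3% = 0.184 / 3.43 x 100
Cr2O3% = 5.36%


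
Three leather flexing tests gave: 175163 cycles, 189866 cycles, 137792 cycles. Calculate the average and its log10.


Average = 167607 cycles
log10 = 5.22


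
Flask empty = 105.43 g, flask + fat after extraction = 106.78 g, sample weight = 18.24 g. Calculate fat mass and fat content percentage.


Fat mass = 106.78 - 105.43 = 1.35 g
Fat% = 1.35 / 18.24 x 100 = 7.4%


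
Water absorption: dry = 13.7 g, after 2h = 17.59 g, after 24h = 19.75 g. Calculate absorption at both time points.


2h absorption = 28.4%
24h absorption = 44.2%

WA (2h) = (17.59 - 13.7) / 13.7 x 100 = 28.4%
WA (24h) = (19.75 - 13.7) / 13.7 x 100 = 44.2%


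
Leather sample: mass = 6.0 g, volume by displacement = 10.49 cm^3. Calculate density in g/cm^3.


0.572 g/cm^3

Density = mass / volume
Density = 6.0 / 10.49 = 0.572 g/cm^3


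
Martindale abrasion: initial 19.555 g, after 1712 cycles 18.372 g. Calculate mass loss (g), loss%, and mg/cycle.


Loss = 19.555 - 18.372 = 1.183 g
Loss% = 1.183 / 19.555 x 100 = 6.05%
Rate = 1.183 / 1712 x 1000 = 0.691 mg/cycle


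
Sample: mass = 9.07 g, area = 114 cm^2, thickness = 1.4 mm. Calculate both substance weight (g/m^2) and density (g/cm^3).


SW = 9.07 / 114 x 10000 = 795.6 g/m^2
Volume = 114 x 1.4 / 10 = 15.96 cm^3
Density = 9.07 / 15.96 = 0.568 g/cm^3


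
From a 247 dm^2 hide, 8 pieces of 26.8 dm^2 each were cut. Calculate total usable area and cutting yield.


Total usable = 8 x 26.8 = 214.4 dm^2
Yield = 214.4 / 247 x 100 = 86.8%


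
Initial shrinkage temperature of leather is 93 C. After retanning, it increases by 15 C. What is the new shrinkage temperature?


New Ts = 93 + 15 = 108 C


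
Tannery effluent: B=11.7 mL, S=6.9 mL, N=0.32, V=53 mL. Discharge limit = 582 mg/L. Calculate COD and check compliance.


COD = (11.7 - 6.9) x 0.32 x 8000 / 53 = 231.8 mg/L
Limit: 582 mg/L
Compliant: Yes


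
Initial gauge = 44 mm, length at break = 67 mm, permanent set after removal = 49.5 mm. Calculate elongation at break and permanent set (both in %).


Elongation at break = (67 - 44) / 44 x 100 = 52.3%
Permanent set = (49.5 - 44) / 44 x 100 = 12.5%


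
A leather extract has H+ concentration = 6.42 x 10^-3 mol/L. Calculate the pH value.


pH = 2.19

pH = -log10[H+]
pH = -log10(6.42 x 10^-3) = 2.19


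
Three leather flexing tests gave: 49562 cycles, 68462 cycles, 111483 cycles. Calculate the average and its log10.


Average = (49562 + 68462 + 111483) / 3 = 76502 cycles
log10(76502) = 4.88


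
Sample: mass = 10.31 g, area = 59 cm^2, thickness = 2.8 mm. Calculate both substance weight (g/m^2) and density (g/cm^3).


SW = 10.31 / 59 x 10000 = 1747.5 g/m^2
Volume = 59 x 2.8 / 10 = 16.52 cm^3
Density = 10.31 / 16.52 = 0.624 g/cm^3


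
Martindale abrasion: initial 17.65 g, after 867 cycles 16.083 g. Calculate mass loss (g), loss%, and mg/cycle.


Mass loss = 1.567 g
Loss = 8.88%
Rate = 1.807 mg/cycle


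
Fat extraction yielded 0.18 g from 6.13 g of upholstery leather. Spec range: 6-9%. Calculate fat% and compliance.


Fat content = 2.9%
Compliant: No


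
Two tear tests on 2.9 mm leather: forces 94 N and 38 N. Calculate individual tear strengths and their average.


Tear 1 = 94 / 2.9 = 32.4 N/mm
Tear 2 = 38 / 2.9 = 13.1 N/mm
Average = (32.4 + 13.1) / 2 = 22.8 N/mm


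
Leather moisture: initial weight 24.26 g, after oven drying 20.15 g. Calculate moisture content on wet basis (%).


Moisture = 24.26 - 20.15 = 4.11 g
MC = 4.11 / 24.26 x 100 = 16.9%


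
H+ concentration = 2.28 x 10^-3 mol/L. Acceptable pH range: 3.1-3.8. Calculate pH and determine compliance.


pH = -log10(2.28 x 10^-3) = 2.64
Range: 3.1 to 3.8
Compliant: No


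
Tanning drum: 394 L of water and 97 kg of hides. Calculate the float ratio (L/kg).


Float ratio = water / hide weight
Ratio = 394 / 97 = 4.1


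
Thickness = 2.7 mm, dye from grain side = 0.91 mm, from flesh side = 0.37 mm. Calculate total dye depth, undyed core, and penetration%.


Total dyed = 0.91 + 0.37 = 1.28 mm
Undyed core = 2.7 - 1.28 = 1.42 mm
Penetration = 1.28 / 2.7 x 100 = 47.4%


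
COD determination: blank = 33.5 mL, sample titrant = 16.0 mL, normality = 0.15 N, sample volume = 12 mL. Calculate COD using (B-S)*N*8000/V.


1750.0 mg/L

COD = (33.5 - 16.0) x 0.15 x 8000 / 12
COD = 17.5 x 0.15 x 8000 / 12
COD = 1750.0 mg/L


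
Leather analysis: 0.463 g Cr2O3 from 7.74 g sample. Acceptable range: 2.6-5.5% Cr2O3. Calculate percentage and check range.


Cr2O3% = 0.463 / 7.74 x 100 = 5.98%
Acceptable range: 2.6 to 5.5%
Within range: No


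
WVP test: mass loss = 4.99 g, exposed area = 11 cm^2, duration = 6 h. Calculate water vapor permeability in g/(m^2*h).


WVP = mass_loss / (area x time) x 10000
WVP = 4.99 / (11 x 6) x 10000
WVP = 4.99 / 66 x 10000 = 756.06 g/(m^2*h)


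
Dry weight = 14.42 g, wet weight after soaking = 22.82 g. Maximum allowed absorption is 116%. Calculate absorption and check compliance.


Absorption = 58.3%
Compliant: Yes

WA = (22.82 - 14.42) / 14.42 x 100 = 58.3%
Maximum allowed: 116%
Compliant: Yes


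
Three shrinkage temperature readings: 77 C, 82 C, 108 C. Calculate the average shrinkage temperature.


89.0 C

Average = (77 + 82 + 108) / 3
Average = 267 / 3 = 89.0 C


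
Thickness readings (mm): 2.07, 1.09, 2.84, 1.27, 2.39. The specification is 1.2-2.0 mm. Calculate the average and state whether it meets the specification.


Average = 1.93 mm
Within specification: Yes


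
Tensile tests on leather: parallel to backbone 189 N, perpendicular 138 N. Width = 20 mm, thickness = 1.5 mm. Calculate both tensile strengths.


Area = 20 x 1.5 = 30.0 mm^2
TS (parallel) = 189 / 30.0 = 6.30 N/mm^2
TS (perpendicular) = 138 / 30.0 = 4.60 N/mm^2


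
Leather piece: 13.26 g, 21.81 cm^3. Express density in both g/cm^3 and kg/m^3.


Density = 13.26 / 21.81 = 0.608 g/cm^3
Convert: 0.608 x 1000 = 608 kg/m^3


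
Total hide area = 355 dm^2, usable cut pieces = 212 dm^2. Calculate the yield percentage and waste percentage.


Yield = 59.7%
Waste = 40.3%


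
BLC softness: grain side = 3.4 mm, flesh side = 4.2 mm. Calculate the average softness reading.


Average = (3.4 + 4.2) / 2
Average = 3.80 mm


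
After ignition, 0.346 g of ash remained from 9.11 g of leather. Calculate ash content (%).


Ash% = 0.346 / 9.11 x 100
Ash% = 3.80%


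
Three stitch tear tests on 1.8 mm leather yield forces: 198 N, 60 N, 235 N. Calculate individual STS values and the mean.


STS1 = 198 / 1.8 = 110.0 N/mm
STS2 = 60 / 1.8 = 33.3 N/mm
STS3 = 235 / 1.8 = 130.6 N/mm
Mean = (110.0 + 33.3 + 130.6) / 3 = 91.3 N/mm


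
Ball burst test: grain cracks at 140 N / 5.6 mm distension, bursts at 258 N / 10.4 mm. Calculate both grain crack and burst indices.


Crack index = 25.0 N/mm
Burst index = 24.8 N/mm

Crack index = 140 / 5.6 = 25.0 N/mm
Burst index = 258 / 10.4 = 24.8 N/mm


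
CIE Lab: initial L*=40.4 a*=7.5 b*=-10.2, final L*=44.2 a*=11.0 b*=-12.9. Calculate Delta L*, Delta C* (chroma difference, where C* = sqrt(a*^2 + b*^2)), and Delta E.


Delta L* = 3.8
Delta C* = 4.29
Delta E = 5.83


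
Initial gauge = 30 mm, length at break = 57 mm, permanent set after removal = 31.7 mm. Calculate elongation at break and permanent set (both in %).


Elongation at break = 90.0%
Permanent set = 5.7%


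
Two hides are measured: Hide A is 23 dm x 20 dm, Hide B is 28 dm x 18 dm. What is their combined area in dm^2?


Hide A area = 23 x 20 = 460 dm^2
Hide B area = 28 x 18 = 504 dm^2
Total = 460 + 504 = 964 dm^2


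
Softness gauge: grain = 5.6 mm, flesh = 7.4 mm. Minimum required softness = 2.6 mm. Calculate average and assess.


Average softness = 6.50 mm
Meets requirement: Yes


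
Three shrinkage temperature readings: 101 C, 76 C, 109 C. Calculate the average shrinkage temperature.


Average = (101 + 76 + 109) / 3
Average = 286 / 3 = 95.3 C


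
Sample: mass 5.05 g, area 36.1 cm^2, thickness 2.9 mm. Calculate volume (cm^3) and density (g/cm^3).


Thickness in cm = 2.9 / 10 = 0.29 cm
Volume = 36.1 x 0.29 = 10.469 cm^3
Density = 5.05 / 10.469 = 0.482 g/cm^3


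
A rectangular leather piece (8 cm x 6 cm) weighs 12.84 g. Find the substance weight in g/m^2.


Area = 8 x 6 = 48 cm^2
SW = 12.84 / 48 x 10000 = 2675.0 g/m^2


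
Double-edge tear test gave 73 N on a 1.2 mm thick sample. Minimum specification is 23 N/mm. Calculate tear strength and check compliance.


Tear strength = 60.8 N/mm
Compliant: Yes


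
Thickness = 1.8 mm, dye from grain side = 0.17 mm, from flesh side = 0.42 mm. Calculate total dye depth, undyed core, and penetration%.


Total dyed = 0.17 + 0.42 = 0.59 mm
Undyed core = 1.8 - 0.59 = 1.21 mm
Penetration = 0.59 / 1.8 x 100 = 32.8%


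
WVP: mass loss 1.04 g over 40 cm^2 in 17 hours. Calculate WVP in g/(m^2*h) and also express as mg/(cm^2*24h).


WVP = 1.04 / (40 x 17) x 10000 = 15.29 g/(m^2*h)
Mass loss in mg = 1.04 x 1000 = 1040 mg
Per cm^2 per 24h in mg: 1040 x 24 / (40 x 17) = 24960 / 680 = 36.71 mg/(cm^2*24h)


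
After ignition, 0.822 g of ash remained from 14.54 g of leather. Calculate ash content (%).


5.65%


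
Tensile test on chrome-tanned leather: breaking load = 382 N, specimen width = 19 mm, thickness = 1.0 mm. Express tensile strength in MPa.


Cross-section = 19 x 1.0 = 19.0 mm^2
TS = 382 / 19.0 = 20.11 MPa
(1 N/mm^2 = 1 MPa)


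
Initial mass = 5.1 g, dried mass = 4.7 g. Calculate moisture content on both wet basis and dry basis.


Wet basis = 7.8%
Dry basis = 8.5%

Moisture lost = 5.1 - 4.7 = 0.40 g
Wet basis MC = 0.40 / 5.1 x 100 = 7.8%
Dry basis MC = 0.40 / 4.7 x 100 = 8.5%


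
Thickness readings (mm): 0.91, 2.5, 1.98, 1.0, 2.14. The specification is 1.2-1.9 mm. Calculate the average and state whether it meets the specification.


Sum = 8.53
Average = 8.53 / 5 = 1.71 mm
Specification range: 1.2 to 1.9 mm
Within spec: Yes


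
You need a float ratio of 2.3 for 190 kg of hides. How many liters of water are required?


Water = hide weight x target ratio
Water = 190 x 2.3 = 437.0 L


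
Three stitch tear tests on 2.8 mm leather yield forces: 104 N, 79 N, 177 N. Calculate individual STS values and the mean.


STS1 = 37.1 N/mm
STS2 = 28.2 N/mm
STS3 = 63.2 N/mm
Mean = 42.8 N/mm

STS1 = 104 / 2.8 = 37.1 N/mm
STS2 = 79 / 2.8 = 28.2 N/mm
STS3 = 177 / 2.8 = 63.2 N/mm
Mean = (37.1 + 28.2 + 63.2) / 3 = 42.8 N/mm


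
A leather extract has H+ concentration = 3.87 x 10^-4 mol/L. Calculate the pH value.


pH = -log10[H+]
pH = -log10(3.87 x 10^-4) = 3.41


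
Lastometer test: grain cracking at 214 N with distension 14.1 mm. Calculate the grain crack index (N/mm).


15.2 N/mm


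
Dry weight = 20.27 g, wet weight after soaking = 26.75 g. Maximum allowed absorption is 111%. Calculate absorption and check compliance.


WA = (26.75 - 20.27) / 20.27 x 100 = 32.0%
Maximum allowed: 111%
Compliant: Yes


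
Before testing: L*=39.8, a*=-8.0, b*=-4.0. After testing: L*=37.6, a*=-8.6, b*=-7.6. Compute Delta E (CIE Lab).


Delta E = 4.26

dL = 37.6 - 39.8 = -2.2
da = -8.6 - (-8.0) = -0.6
db = -7.6 - (-4.0) = -3.6
dE = sqrt((-2.2)^2 + (-0.6)^2 + (-3.6)^2) = 4.26


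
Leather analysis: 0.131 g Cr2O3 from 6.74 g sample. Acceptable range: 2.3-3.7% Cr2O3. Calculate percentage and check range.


Cr2O3% = 0.131 / 6.74 x 100 = 1.94%
Acceptable range: 2.3 to 3.7%
Within range: No


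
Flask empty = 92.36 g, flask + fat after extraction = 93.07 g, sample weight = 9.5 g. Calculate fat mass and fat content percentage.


Fat mass = 0.71 g
Fat content = 7.5%

Fat mass = 93.07 - 92.36 = 0.71 g
Fat% = 0.71 / 9.5 x 100 = 7.5%


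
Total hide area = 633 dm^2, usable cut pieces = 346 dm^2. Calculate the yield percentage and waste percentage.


Yield = 346 / 633 x 100 = 54.7%
Waste = 633 - 346 = 287 dm^2
Waste% = 100 - 54.7 = 45.3%


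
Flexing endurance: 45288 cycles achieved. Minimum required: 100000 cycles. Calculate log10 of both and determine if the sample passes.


log10(45288) = 4.66
log10(100000) = 5.00
Passes: No
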